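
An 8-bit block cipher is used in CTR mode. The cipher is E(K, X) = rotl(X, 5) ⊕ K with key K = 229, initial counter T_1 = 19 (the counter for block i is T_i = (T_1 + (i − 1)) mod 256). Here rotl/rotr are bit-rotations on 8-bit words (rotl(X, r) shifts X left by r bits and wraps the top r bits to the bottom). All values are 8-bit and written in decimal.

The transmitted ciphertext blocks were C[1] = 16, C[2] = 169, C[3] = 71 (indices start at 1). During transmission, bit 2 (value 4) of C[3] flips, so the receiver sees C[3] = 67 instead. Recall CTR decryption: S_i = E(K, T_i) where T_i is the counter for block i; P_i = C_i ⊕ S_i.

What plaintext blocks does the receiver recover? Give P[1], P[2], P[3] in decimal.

Only C[3] changed, to 67. In CTR, a change in C_i flips the same bit in P_i only; the keystream is unaffected. Decrypting the received ciphertext:
P[1]: T = 19, S = E(K, T) = 135; 16 ⊕ 135 = 151.
P[2]: T = 20, S = E(K, T) = 103; 169 ⊕ 103 = 206.
P[3]: T = 21, S = E(K, T) = 71; 67 ⊕ 71 = 4.
Blocks that differ from the original plaintext: P[3].

P[1] = 151, P[2] = 206, P[3] = 4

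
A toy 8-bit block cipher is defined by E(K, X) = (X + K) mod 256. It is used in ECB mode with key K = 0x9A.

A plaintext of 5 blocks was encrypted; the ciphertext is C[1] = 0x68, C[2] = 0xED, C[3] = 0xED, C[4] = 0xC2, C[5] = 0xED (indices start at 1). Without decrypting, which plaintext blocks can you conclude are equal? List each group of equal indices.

ECB encrypts each block independently with the same key, so equal ciphertext blocks imply equal plaintext blocks.
C[2] = C[3] = C[5] = 0xED, so P[2] = P[3] = P[5].

P[2] = P[3] = P[5]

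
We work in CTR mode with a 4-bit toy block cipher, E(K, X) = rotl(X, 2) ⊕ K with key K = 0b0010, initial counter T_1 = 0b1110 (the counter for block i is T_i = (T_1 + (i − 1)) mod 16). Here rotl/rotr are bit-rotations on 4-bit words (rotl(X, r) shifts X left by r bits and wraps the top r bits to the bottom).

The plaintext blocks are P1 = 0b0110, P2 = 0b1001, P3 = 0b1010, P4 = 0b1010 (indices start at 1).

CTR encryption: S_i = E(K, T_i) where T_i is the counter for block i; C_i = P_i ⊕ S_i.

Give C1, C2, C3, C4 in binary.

C1: T = 0b1110, S = E(K, T) = 0b1001; 0b0110 ⊕ 0b1001 = 0b1111.
C2: T = 0b1111, S = E(K, T) = 0b1101; 0b1001 ⊕ 0b1101 = 0b0100.
C3: T = 0b0000, S = E(K, T) = 0b0010; 0b1010 ⊕ 0b0010 = 0b1000.
C4: T = 0b0001, S = E(K, T) = 0b0110; 0b1010 ⊕ 0b0110 = 0b1100.

C1 = 0b1111, C2 = 0b0100, C3 = 0b1000, C4 = 0b1100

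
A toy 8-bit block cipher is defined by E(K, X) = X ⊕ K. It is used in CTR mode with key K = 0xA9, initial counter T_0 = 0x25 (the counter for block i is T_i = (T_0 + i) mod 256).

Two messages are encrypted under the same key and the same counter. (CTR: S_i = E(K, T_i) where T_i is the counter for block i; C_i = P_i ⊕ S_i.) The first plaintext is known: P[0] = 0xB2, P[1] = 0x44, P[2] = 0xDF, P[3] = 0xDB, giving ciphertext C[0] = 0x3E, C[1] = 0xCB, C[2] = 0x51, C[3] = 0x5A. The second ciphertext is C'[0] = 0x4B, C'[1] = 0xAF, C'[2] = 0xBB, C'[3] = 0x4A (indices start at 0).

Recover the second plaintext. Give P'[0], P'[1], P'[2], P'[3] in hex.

P'[0] = 0xC7, P'[1] = 0x20, P'[2] = 0x35, P'[3] = 0xCB

In CTR with a reused counter, both messages share the same keystream S_i, so C_i ⊕ C'_i = P_i ⊕ P'_i and thus P'_i = P_i ⊕ C_i ⊕ C'_i.
P'[0]: 0xB2 ⊕ 0x3E ⊕ 0x4B = 0xC7.
P'[1]: 0x44 ⊕ 0xCB ⊕ 0xAF = 0x20.
P'[2]: 0xDF ⊕ 0x51 ⊕ 0xBB = 0x35.
P'[3]: 0xDB ⊕ 0x5A ⊕ 0x4A = 0xCB.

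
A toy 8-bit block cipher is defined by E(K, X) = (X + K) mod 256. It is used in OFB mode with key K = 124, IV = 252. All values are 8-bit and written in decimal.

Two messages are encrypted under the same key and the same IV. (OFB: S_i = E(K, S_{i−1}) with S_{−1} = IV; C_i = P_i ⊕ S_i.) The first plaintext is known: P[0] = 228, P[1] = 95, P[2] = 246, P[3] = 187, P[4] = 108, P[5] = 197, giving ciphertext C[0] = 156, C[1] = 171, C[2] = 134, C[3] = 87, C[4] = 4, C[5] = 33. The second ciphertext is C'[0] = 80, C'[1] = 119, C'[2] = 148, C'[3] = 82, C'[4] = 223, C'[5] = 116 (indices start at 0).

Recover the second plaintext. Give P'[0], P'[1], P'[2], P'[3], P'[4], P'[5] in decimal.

In OFB with a reused IV, both messages share the same keystream S_i, so C_i ⊕ C'_i = P_i ⊕ P'_i and thus P'_i = P_i ⊕ C_i ⊕ C'_i.
P'[0]: 228 ⊕ 156 ⊕ 80 = 40.
P'[1]: 95 ⊕ 171 ⊕ 119 = 131.
P'[2]: 246 ⊕ 134 ⊕ 148 = 228.
P'[3]: 187 ⊕ 87 ⊕ 82 = 190.
P'[4]: 108 ⊕ 4 ⊕ 223 = 183.
P'[5]: 197 ⊕ 33 ⊕ 116 = 144.

P'[0] = 40, P'[1] = 131, P'[2] = 228, P'[3] = 190, P'[4] = 183, P'[5] = 144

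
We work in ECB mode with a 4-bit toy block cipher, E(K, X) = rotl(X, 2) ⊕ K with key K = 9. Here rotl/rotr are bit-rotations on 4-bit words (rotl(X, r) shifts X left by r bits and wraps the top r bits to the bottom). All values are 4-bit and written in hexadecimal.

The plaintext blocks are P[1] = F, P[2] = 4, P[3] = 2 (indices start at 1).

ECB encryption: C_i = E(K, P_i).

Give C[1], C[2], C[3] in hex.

C[1]: E(K, F) = 6.
C[2]: E(K, 4) = 8.
C[3]: E(K, 2) = 1.

C[1] = 6, C[2] = 8, C[3] = 1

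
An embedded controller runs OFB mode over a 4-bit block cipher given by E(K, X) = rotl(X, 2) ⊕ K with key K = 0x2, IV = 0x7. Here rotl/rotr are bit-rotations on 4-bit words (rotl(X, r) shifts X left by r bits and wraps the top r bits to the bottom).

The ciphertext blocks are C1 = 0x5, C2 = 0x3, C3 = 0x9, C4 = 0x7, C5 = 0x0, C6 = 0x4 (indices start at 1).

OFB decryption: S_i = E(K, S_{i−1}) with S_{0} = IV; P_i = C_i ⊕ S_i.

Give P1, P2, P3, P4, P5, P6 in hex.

P1 = 0xA, P2 = 0xE, P3 = 0xC, P4 = 0x0, P5 = 0xF, P6 = 0x9

P1: S = E(K, 0x7) = 0xF; 0x5 ⊕ 0xF = 0xA.
P2: S = E(K, 0xF) = 0xD; 0x3 ⊕ 0xD = 0xE.
P3: S = E(K, 0xD) = 0x5; 0x9 ⊕ 0x5 = 0xC.
P4: S = E(K, 0x5) = 0x7; 0x7 ⊕ 0x7 = 0x0.
P5: S = E(K, 0x7) = 0xF; 0x0 ⊕ 0xF = 0xF.
P6: S = E(K, 0xF) = 0xD; 0x4 ⊕ 0xD = 0x9.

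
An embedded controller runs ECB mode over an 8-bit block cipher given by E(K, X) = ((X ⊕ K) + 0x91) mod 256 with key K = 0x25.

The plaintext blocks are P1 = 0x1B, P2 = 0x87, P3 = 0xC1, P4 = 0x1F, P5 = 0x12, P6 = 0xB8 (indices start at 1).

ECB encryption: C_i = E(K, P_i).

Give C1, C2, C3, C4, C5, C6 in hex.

C1 = 0xCF, C2 = 0x33, C3 = 0x75, C4 = 0xCB, C5 = 0xC8, C6 = 0x2E

C1: E(K, 0x1B) = 0xCF.
C2: E(K, 0x87) = 0x33.
C3: E(K, 0xC1) = 0x75.
C4: E(K, 0x1F) = 0xCB.
C5: E(K, 0x12) = 0xC8.
C6: E(K, 0xB8) = 0x2E.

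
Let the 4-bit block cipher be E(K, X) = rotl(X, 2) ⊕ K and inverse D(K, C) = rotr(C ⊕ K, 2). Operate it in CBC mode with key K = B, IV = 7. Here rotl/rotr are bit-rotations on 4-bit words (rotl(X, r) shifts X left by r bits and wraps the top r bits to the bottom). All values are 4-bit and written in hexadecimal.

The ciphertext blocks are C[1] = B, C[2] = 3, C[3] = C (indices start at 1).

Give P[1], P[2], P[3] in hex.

P[1] = 7, P[2] = 9, P[3] = E

CBC decryption: P_i = D(K, C_i) ⊕ C_{i−1}, with C_{0} = IV.
P[1]: D(K, B) = 0; 0 ⊕ 7 = 7.
P[2]: D(K, 3) = 2; 2 ⊕ B = 9.
P[3]: D(K, C) = D; D ⊕ 3 = E.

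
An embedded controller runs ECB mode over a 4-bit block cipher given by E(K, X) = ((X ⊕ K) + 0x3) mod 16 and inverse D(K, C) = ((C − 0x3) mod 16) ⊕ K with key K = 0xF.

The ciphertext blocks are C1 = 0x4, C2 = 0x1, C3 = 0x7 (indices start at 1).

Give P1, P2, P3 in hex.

ECB decryption: P_i = D(K, C_i).
P1: D(K, 0x4) = 0xE.
P2: D(K, 0x1) = 0x1.
P3: D(K, 0x7) = 0xB.

P1 = 0xE, P2 = 0x1, P3 = 0xB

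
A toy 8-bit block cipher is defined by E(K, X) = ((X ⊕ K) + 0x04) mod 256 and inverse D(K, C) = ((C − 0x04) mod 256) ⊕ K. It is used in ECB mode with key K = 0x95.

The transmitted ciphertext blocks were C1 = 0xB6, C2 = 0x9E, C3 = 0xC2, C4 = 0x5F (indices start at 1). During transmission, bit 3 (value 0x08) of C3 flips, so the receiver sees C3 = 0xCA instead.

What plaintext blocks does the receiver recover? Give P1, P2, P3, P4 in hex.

ECB decryption: P_i = D(K, C_i).
Only C3 changed, to 0xCA. In ECB, a change in C_i affects only P_i. Decrypting the received ciphertext:
P1: D(K, 0xB6) = 0x27.
P2: D(K, 0x9E) = 0x0F.
P3: D(K, 0xCA) = 0x53.
P4: D(K, 0x5F) = 0xCE.
Blocks that differ from the original plaintext: P3.

P1 = 0x27, P2 = 0x0F, P3 = 0x53, P4 = 0xCE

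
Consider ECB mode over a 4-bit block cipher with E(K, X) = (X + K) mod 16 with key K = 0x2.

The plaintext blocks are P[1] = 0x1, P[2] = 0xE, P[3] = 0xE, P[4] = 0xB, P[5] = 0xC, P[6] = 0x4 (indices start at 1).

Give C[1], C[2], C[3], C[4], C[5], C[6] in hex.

C[1] = 0x3, C[2] = 0x0, C[3] = 0x0, C[4] = 0xD, C[5] = 0xE, C[6] = 0x6

ECB encryption: C_i = E(K, P_i).
C[1]: E(K, 0x1) = 0x3.
C[2]: E(K, 0xE) = 0x0.
C[3]: E(K, 0xE) = 0x0.
C[4]: E(K, 0xB) = 0xD.
C[5]: E(K, 0xC) = 0xE.
C[6]: E(K, 0x4) = 0x6.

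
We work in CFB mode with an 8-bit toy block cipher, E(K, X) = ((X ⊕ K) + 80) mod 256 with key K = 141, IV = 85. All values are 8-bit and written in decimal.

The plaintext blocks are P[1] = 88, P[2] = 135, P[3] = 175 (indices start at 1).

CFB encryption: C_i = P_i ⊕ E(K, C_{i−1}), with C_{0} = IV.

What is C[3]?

C[1]: E(K, 85) = 40; 88 ⊕ 40 = 112.
C[2]: E(K, 112) = 77; 135 ⊕ 77 = 202.
C[3]: E(K, 202) = 151; 175 ⊕ 151 = 56.

C[3] = 56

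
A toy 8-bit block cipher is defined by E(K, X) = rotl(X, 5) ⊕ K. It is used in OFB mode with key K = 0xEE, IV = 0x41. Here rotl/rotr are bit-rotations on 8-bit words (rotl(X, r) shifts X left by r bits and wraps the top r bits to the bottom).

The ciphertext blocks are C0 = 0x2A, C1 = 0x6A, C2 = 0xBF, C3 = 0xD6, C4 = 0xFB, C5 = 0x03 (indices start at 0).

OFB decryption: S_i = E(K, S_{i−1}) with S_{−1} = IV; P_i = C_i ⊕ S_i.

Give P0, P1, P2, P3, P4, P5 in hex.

P0 = 0xEC, P1 = 0x5C, P2 = 0x97, P3 = 0x3D, P4 = 0x68, P5 = 0x9F

P0: S = E(K, 0x41) = 0xC6; 0x2A ⊕ 0xC6 = 0xEC.
P1: S = E(K, 0xC6) = 0x36; 0x6A ⊕ 0x36 = 0x5C.
P2: S = E(K, 0x36) = 0x28; 0xBF ⊕ 0x28 = 0x97.
P3: S = E(K, 0x28) = 0xEB; 0xD6 ⊕ 0xEB = 0x3D.
P4: S = E(K, 0xEB) = 0x93; 0xFB ⊕ 0x93 = 0x68.
P5: S = E(K, 0x93) = 0x9C; 0x03 ⊕ 0x9C = 0x9F.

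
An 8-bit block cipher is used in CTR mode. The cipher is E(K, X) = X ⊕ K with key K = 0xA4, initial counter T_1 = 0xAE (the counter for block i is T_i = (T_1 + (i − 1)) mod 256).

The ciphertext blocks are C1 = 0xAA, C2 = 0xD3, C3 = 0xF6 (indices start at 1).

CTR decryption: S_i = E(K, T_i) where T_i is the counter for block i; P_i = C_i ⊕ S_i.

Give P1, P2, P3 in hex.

P1 = 0xA0, P2 = 0xD8, P3 = 0xE2

P1: T = 0xAE, S = E(K, T) = 0x0A; 0xAA ⊕ 0x0A = 0xA0.
P2: T = 0xAF, S = E(K, T) = 0x0B; 0xD3 ⊕ 0x0B = 0xD8.
P3: T = 0xB0, S = E(K, T) = 0x14; 0xF6 ⊕ 0x14 = 0xE2.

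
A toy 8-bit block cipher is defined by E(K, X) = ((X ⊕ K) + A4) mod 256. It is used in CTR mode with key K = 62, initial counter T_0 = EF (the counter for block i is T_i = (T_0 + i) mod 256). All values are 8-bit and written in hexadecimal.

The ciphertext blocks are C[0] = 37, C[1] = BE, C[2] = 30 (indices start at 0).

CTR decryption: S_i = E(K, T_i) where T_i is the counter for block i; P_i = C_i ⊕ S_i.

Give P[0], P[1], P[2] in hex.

P[0] = 06, P[1] = 88, P[2] = 07

P[0]: T = EF, S = E(K, T) = 31; 37 ⊕ 31 = 06.
P[1]: T = F0, S = E(K, T) = 36; BE ⊕ 36 = 88.
P[2]: T = F1, S = E(K, T) = 37; 30 ⊕ 37 = 07.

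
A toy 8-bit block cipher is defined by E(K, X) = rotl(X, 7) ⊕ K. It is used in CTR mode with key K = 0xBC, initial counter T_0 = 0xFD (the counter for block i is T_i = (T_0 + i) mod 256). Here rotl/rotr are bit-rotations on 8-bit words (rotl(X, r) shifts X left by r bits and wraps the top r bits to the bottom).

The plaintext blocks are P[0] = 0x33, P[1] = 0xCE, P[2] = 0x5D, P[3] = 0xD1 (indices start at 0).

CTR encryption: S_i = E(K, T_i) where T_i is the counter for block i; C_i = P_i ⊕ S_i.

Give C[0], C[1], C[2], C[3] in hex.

C[0] = 0x71, C[1] = 0x0D, C[2] = 0x1E, C[3] = 0x6D

C[0]: T = 0xFD, S = E(K, T) = 0x42; 0x33 ⊕ 0x42 = 0x71.
C[1]: T = 0xFE, S = E(K, T) = 0xC3; 0xCE ⊕ 0xC3 = 0x0D.
C[2]: T = 0xFF, S = E(K, T) = 0x43; 0x5D ⊕ 0x43 = 0x1E.
C[3]: T = 0x00, S = E(K, T) = 0xBC; 0xD1 ⊕ 0xBC = 0x6D.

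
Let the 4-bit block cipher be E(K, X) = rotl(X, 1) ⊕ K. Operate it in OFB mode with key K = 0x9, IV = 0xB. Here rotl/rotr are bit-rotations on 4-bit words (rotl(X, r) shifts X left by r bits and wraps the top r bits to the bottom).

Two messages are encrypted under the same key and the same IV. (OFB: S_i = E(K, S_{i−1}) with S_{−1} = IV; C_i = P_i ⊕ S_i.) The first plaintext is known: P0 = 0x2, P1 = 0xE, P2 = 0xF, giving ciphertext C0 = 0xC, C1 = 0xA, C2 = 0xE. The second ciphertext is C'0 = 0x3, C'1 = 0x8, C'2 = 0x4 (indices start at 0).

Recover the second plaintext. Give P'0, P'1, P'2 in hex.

In OFB with a reused IV, both messages share the same keystream S_i, so C_i ⊕ C'_i = P_i ⊕ P'_i and thus P'_i = P_i ⊕ C_i ⊕ C'_i.
P'0: 0x2 ⊕ 0xC ⊕ 0x3 = 0xD.
P'1: 0xE ⊕ 0xA ⊕ 0x8 = 0xC.
P'2: 0xF ⊕ 0xE ⊕ 0x4 = 0x5.

P'0 = 0xD, P'1 = 0xC, P'2 = 0x5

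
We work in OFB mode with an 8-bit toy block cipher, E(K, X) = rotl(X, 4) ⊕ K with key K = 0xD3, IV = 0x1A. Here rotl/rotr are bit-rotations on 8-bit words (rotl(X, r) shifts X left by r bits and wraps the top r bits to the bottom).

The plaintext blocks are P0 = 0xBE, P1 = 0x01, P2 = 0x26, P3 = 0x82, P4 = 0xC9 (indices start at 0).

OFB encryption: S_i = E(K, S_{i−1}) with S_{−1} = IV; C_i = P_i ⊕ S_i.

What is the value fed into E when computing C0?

C0: S = E(K, 0x1A) = 0x72; 0xBE ⊕ 0x72 = 0xCC.
So the input to E for block 0 is 0x1A.

0x1A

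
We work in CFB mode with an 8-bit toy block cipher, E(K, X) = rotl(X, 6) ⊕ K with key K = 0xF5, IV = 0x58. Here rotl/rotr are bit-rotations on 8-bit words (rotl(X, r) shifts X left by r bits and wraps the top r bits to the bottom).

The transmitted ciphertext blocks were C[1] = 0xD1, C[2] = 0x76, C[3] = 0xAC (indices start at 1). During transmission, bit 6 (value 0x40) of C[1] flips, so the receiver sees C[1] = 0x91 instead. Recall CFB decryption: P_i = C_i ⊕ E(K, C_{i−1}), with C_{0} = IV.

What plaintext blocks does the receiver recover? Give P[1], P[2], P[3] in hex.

P[1] = 0x72, P[2] = 0xE7, P[3] = 0xC4

Only C[1] changed, to 0x91. In CFB, a change in C_i flips the same bit in P_i and garbles P_{i+1}. Decrypting the received ciphertext:
P[1]: E(K, 0x58) = 0xE3; 0x91 ⊕ 0xE3 = 0x72.
P[2]: E(K, 0x91) = 0x91; 0x76 ⊕ 0x91 = 0xE7.
P[3]: E(K, 0x76) = 0x68; 0xAC ⊕ 0x68 = 0xC4.
Blocks that differ from the original plaintext: P[1], P[2].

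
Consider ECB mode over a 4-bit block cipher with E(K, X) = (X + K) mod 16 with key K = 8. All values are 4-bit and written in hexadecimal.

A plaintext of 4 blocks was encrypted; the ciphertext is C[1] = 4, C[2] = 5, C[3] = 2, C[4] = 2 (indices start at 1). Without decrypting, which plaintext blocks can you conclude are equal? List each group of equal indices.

ECB encrypts each block independently with the same key, so equal ciphertext blocks imply equal plaintext blocks.
C[3] = C[4] = 2, so P[3] = P[4].

P[3] = P[4]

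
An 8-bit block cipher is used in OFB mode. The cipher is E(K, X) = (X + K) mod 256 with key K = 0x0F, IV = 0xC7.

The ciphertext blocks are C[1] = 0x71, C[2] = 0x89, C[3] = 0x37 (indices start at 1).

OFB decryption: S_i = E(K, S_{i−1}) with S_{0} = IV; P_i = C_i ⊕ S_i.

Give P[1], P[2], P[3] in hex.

P[1]: S = E(K, 0xC7) = 0xD6; 0x71 ⊕ 0xD6 = 0xA7.
P[2]: S = E(K, 0xD6) = 0xE5; 0x89 ⊕ 0xE5 = 0x6C.
P[3]: S = E(K, 0xE5) = 0xF4; 0x37 ⊕ 0xF4 = 0xC3.

P[1] = 0xA7, P[2] = 0x6C, P[3] = 0xC3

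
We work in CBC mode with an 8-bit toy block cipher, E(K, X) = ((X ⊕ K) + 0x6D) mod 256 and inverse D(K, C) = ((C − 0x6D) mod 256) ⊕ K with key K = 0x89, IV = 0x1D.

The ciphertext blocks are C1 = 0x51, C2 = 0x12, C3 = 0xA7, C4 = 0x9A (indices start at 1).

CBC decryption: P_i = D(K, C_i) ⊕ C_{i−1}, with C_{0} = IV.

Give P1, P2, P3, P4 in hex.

P1 = 0x70, P2 = 0x7D, P3 = 0xA1, P4 = 0x03

P1: D(K, 0x51) = 0x6D; 0x6D ⊕ 0x1D = 0x70.
P2: D(K, 0x12) = 0x2C; 0x2C ⊕ 0x51 = 0x7D.
P3: D(K, 0xA7) = 0xB3; 0xB3 ⊕ 0x12 = 0xA1.
P4: D(K, 0x9A) = 0xA4; 0xA4 ⊕ 0xA7 = 0x03.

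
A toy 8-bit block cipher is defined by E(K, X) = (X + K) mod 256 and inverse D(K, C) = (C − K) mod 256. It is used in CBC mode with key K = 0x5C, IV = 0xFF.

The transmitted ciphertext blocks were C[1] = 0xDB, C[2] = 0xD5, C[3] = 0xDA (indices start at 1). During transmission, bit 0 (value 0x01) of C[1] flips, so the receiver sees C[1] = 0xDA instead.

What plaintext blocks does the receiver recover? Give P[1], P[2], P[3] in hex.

CBC decryption: P_i = D(K, C_i) ⊕ C_{i−1}, with C_{0} = IV.
Only C[1] changed, to 0xDA. In CBC, a change in C_i garbles P_i and flips the same bit in P_{i+1}. Decrypting the received ciphertext:
P[1]: D(K, 0xDA) = 0x7E; 0x7E ⊕ 0xFF = 0x81.
P[2]: D(K, 0xD5) = 0x79; 0x79 ⊕ 0xDA = 0xA3.
P[3]: D(K, 0xDA) = 0x7E; 0x7E ⊕ 0xD5 = 0xAB.
Blocks that differ from the original plaintext: P[1], P[2].

P[1] = 0x81, P[2] = 0xA3, P[3] = 0xAB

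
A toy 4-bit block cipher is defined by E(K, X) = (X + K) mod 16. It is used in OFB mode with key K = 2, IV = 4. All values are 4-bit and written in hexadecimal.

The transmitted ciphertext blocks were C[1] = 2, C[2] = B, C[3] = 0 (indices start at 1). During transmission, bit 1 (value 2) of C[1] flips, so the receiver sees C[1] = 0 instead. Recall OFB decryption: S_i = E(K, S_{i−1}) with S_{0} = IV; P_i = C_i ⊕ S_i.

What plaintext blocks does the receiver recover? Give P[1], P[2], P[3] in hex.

Only C[1] changed, to 0. In OFB, a change in C_i flips the same bit in P_i only; the keystream is unaffected. Decrypting the received ciphertext:
P[1]: S = E(K, 4) = 6; 0 ⊕ 6 = 6.
P[2]: S = E(K, 6) = 8; B ⊕ 8 = 3.
P[3]: S = E(K, 8) = A; 0 ⊕ A = A.
Blocks that differ from the original plaintext: P[1].

P[1] = 6, P[2] = 3, P[3] = A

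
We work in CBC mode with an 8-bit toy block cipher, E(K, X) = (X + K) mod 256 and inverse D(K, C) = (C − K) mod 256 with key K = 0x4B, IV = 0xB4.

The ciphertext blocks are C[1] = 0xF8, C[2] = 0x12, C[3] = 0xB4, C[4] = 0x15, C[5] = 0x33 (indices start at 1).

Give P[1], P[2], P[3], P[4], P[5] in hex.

CBC decryption: P_i = D(K, C_i) ⊕ C_{i−1}, with C_{0} = IV.
P[1]: D(K, 0xF8) = 0xAD; 0xAD ⊕ 0xB4 = 0x19.
P[2]: D(K, 0x12) = 0xC7; 0xC7 ⊕ 0xF8 = 0x3F.
P[3]: D(K, 0xB4) = 0x69; 0x69 ⊕ 0x12 = 0x7B.
P[4]: D(K, 0x15) = 0xCA; 0xCA ⊕ 0xB4 = 0x7E.
P[5]: D(K, 0x33) = 0xE8; 0xE8 ⊕ 0x15 = 0xFD.

P[1] = 0x19, P[2] = 0x3F, P[3] = 0x7B, P[4] = 0x7E, P[5] = 0xFD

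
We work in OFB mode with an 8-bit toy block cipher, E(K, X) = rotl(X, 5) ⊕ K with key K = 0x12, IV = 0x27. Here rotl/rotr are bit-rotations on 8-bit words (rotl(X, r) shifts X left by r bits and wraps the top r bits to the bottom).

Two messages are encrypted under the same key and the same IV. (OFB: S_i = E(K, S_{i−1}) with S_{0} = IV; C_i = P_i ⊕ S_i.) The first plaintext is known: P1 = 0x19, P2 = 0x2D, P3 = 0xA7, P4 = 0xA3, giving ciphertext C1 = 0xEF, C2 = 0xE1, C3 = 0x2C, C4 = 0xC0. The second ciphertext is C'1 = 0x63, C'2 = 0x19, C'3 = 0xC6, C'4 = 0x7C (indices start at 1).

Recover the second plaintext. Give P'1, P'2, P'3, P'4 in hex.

P'1 = 0x95, P'2 = 0xD5, P'3 = 0x4D, P'4 = 0x1F

In OFB with a reused IV, both messages share the same keystream S_i, so C_i ⊕ C'_i = P_i ⊕ P'_i and thus P'_i = P_i ⊕ C_i ⊕ C'_i.
P'1: 0x19 ⊕ 0xEF ⊕ 0x63 = 0x95.
P'2: 0x2D ⊕ 0xE1 ⊕ 0x19 = 0xD5.
P'3: 0xA7 ⊕ 0x2C ⊕ 0xC6 = 0x4D.
P'4: 0xA3 ⊕ 0xC0 ⊕ 0x7C = 0x1F.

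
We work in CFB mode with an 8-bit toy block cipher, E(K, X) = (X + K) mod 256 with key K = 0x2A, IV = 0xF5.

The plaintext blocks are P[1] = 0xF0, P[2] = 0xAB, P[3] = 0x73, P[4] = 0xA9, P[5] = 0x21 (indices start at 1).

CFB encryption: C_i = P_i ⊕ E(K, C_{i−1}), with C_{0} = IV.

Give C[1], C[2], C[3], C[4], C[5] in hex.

C[1] = 0xEF, C[2] = 0xB2, C[3] = 0xAF, C[4] = 0x70, C[5] = 0xBB

C[1]: E(K, 0xF5) = 0x1F; 0xF0 ⊕ 0x1F = 0xEF.
C[2]: E(K, 0xEF) = 0x19; 0xAB ⊕ 0x19 = 0xB2.
C[3]: E(K, 0xB2) = 0xDC; 0x73 ⊕ 0xDC = 0xAF.
C[4]: E(K, 0xAF) = 0xD9; 0xA9 ⊕ 0xD9 = 0x70.
C[5]: E(K, 0x70) = 0x9A; 0x21 ⊕ 0x9A = 0xBB.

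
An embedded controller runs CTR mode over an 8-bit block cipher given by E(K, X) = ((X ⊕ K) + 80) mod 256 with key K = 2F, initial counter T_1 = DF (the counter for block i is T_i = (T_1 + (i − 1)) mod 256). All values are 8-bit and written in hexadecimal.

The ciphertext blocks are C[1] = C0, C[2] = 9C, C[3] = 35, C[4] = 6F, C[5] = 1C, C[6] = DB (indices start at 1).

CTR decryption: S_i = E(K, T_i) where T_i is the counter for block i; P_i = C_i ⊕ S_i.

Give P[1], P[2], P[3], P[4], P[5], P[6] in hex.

P[1]: T = DF, S = E(K, T) = 70; C0 ⊕ 70 = B0.
P[2]: T = E0, S = E(K, T) = 4F; 9C ⊕ 4F = D3.
P[3]: T = E1, S = E(K, T) = 4E; 35 ⊕ 4E = 7B.
P[4]: T = E2, S = E(K, T) = 4D; 6F ⊕ 4D = 22.
P[5]: T = E3, S = E(K, T) = 4C; 1C ⊕ 4C = 50.
P[6]: T = E4, S = E(K, T) = 4B; DB ⊕ 4B = 90.

P[1] = B0, P[2] = D3, P[3] = 7B, P[4] = 22, P[5] = 50, P[6] = 90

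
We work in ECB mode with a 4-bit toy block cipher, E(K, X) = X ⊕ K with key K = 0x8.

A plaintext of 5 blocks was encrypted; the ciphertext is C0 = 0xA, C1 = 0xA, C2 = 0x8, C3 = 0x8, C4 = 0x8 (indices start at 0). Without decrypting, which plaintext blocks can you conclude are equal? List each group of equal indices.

ECB encrypts each block independently with the same key, so equal ciphertext blocks imply equal plaintext blocks.
C0 = C1 = 0xA, so P0 = P1.
C2 = C3 = C4 = 0x8, so P2 = P3 = P4.

P0 = P1; P2 = P3 = P4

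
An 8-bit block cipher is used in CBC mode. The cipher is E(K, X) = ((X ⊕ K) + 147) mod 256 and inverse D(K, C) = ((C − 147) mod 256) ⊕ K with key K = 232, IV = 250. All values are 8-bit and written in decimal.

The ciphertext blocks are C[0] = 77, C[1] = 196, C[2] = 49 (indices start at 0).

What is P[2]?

CBC decryption: P_i = D(K, C_i) ⊕ C_{i−1}, with C_{−1} = IV.
P[2]: D(K, 49) = 118; 118 ⊕ 196 = 178.

P[2] = 178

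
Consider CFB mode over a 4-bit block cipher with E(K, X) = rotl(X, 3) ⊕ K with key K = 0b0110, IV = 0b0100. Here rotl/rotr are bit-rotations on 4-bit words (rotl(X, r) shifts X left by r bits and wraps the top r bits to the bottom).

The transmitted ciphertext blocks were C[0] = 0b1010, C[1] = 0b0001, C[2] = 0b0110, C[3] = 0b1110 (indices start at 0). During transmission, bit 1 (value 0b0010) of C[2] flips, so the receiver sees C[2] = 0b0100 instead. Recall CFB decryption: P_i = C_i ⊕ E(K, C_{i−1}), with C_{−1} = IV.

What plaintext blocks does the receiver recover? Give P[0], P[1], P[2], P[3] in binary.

Only C[2] changed, to 0b0100. In CFB, a change in C_i flips the same bit in P_i and garbles P_{i+1}. Decrypting the received ciphertext:
P[0]: E(K, 0b0100) = 0b0100; 0b1010 ⊕ 0b0100 = 0b1110.
P[1]: E(K, 0b1010) = 0b0011; 0b0001 ⊕ 0b0011 = 0b0010.
P[2]: E(K, 0b0001) = 0b1110; 0b0100 ⊕ 0b1110 = 0b1010.
P[3]: E(K, 0b0100) = 0b0100; 0b1110 ⊕ 0b0100 = 0b1010.
Blocks that differ from the original plaintext: P[2], P[3].

P[0] = 0b1110, P[1] = 0b0010, P[2] = 0b1010, P[3] = 0b1010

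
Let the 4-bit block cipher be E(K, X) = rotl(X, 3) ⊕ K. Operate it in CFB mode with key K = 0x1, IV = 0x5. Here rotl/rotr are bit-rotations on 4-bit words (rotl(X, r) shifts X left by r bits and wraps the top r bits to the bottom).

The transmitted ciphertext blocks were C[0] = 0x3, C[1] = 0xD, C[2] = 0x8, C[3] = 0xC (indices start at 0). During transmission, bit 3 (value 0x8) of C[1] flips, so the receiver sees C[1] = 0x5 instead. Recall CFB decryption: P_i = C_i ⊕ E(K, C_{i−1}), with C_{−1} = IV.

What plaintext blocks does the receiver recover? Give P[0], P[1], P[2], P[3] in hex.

P[0] = 0x8, P[1] = 0xD, P[2] = 0x3, P[3] = 0x9

Only C[1] changed, to 0x5. In CFB, a change in C_i flips the same bit in P_i and garbles P_{i+1}. Decrypting the received ciphertext:
P[0]: E(K, 0x5) = 0xB; 0x3 ⊕ 0xB = 0x8.
P[1]: E(K, 0x3) = 0x8; 0x5 ⊕ 0x8 = 0xD.
P[2]: E(K, 0x5) = 0xB; 0x8 ⊕ 0xB = 0x3.
P[3]: E(K, 0x8) = 0x5; 0xC ⊕ 0x5 = 0x9.
Blocks that differ from the original plaintext: P[1], P[2].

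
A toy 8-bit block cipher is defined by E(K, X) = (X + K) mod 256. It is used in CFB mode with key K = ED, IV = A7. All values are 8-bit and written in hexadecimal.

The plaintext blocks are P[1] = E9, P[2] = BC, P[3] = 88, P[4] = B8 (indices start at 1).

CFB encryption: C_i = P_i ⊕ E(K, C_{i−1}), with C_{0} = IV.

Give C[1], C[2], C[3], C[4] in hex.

C[1]: E(K, A7) = 94; E9 ⊕ 94 = 7D.
C[2]: E(K, 7D) = 6A; BC ⊕ 6A = D6.
C[3]: E(K, D6) = C3; 88 ⊕ C3 = 4B.
C[4]: E(K, 4B) = 38; B8 ⊕ 38 = 80.

C[1] = 7D, C[2] = D6, C[3] = 4B, C[4] = 80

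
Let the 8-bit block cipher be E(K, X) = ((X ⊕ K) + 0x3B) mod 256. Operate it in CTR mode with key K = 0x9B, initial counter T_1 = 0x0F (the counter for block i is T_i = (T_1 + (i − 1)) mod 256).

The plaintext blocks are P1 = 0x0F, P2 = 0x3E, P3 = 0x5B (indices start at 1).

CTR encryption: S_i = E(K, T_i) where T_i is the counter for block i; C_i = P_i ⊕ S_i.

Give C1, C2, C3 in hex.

C1 = 0xC0, C2 = 0xF8, C3 = 0x9E

C1: T = 0x0F, S = E(K, T) = 0xCF; 0x0F ⊕ 0xCF = 0xC0.
C2: T = 0x10, S = E(K, T) = 0xC6; 0x3E ⊕ 0xC6 = 0xF8.
C3: T = 0x11, S = E(K, T) = 0xC5; 0x5B ⊕ 0xC5 = 0x9E.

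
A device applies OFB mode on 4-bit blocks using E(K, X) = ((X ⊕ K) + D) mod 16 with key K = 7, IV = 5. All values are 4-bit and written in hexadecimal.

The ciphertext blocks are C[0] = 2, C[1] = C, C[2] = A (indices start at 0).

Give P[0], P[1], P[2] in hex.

P[0] = D, P[1] = 9, P[2] = 5

OFB decryption: S_i = E(K, S_{i−1}) with S_{−1} = IV; P_i = C_i ⊕ S_i.
P[0]: S = E(K, 5) = F; 2 ⊕ F = D.
P[1]: S = E(K, F) = 5; C ⊕ 5 = 9.
P[2]: S = E(K, 5) = F; A ⊕ F = 5.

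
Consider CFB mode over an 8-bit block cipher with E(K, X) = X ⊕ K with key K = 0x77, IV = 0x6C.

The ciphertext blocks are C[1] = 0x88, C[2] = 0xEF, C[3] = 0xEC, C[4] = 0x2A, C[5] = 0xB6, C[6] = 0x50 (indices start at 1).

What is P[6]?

P[6] = 0x91

CFB decryption: P_i = C_i ⊕ E(K, C_{i−1}), with C_{0} = IV.
P[6]: E(K, 0xB6) = 0xC1; 0x50 ⊕ 0xC1 = 0x91.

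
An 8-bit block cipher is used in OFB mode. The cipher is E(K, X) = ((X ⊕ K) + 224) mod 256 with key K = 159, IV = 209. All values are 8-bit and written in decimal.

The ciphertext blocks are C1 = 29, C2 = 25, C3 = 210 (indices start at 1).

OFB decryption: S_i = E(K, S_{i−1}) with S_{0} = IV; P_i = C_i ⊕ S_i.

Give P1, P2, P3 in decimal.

P1: S = E(K, 209) = 46; 29 ⊕ 46 = 51.
P2: S = E(K, 46) = 145; 25 ⊕ 145 = 136.
P3: S = E(K, 145) = 238; 210 ⊕ 238 = 60.

P1 = 51, P2 = 136, P3 = 60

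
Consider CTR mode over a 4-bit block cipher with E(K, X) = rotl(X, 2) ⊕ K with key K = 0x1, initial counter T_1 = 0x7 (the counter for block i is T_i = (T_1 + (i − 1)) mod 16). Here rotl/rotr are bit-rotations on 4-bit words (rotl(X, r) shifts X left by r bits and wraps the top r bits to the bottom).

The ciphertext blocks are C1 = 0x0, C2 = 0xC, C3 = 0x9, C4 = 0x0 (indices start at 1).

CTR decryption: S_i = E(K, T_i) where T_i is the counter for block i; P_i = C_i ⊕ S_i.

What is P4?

P4: T = 0xA, S = E(K, T) = 0xB; 0x0 ⊕ 0xB = 0xB.

P4 = 0xB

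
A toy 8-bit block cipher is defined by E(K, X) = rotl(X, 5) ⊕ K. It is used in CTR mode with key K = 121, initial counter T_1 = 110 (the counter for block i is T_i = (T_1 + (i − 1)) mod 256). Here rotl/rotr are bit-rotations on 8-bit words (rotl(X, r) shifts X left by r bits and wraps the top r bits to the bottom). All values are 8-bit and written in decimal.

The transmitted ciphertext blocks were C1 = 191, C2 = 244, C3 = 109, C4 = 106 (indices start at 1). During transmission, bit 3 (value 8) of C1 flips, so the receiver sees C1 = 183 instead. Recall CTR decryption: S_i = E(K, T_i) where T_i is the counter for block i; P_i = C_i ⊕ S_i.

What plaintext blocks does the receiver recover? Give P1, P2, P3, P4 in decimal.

Only C1 changed, to 183. In CTR, a change in C_i flips the same bit in P_i only; the keystream is unaffected. Decrypting the received ciphertext:
P1: T = 110, S = E(K, T) = 180; 183 ⊕ 180 = 3.
P2: T = 111, S = E(K, T) = 148; 244 ⊕ 148 = 96.
P3: T = 112, S = E(K, T) = 119; 109 ⊕ 119 = 26.
P4: T = 113, S = E(K, T) = 87; 106 ⊕ 87 = 61.
Blocks that differ from the original plaintext: P1.

P1 = 3, P2 = 96, P3 = 26, P4 = 61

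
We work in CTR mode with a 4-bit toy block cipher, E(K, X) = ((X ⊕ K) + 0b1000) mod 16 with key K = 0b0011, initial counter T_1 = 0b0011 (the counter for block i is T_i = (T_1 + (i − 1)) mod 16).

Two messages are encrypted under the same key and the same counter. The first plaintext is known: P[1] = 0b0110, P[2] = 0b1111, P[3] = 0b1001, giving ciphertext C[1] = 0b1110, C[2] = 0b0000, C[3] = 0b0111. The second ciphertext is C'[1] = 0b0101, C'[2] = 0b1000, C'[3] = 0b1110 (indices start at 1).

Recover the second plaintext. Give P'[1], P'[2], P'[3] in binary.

P'[1] = 0b1101, P'[2] = 0b0111, P'[3] = 0b0000

In CTR with a reused counter, both messages share the same keystream S_i, so C_i ⊕ C'_i = P_i ⊕ P'_i and thus P'_i = P_i ⊕ C_i ⊕ C'_i.
P'[1]: 0b0110 ⊕ 0b1110 ⊕ 0b0101 = 0b1101.
P'[2]: 0b1111 ⊕ 0b0000 ⊕ 0b1000 = 0b0111.
P'[3]: 0b1001 ⊕ 0b0111 ⊕ 0b1110 = 0b0000.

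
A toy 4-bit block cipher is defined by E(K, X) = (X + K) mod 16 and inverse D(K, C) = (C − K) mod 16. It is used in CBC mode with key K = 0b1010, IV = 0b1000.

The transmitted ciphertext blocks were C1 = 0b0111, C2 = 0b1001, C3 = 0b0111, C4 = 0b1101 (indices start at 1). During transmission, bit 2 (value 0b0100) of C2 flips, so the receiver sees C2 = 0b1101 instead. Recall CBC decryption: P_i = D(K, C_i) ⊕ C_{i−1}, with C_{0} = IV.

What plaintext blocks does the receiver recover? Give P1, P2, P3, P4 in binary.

P1 = 0b0101, P2 = 0b0100, P3 = 0b0000, P4 = 0b0100

Only C2 changed, to 0b1101. In CBC, a change in C_i garbles P_i and flips the same bit in P_{i+1}. Decrypting the received ciphertext:
P1: D(K, 0b0111) = 0b1101; 0b1101 ⊕ 0b1000 = 0b0101.
P2: D(K, 0b1101) = 0b0011; 0b0011 ⊕ 0b0111 = 0b0100.
P3: D(K, 0b0111) = 0b1101; 0b1101 ⊕ 0b1101 = 0b0000.
P4: D(K, 0b1101) = 0b0011; 0b0011 ⊕ 0b0111 = 0b0100.
Blocks that differ from the original plaintext: P2, P3.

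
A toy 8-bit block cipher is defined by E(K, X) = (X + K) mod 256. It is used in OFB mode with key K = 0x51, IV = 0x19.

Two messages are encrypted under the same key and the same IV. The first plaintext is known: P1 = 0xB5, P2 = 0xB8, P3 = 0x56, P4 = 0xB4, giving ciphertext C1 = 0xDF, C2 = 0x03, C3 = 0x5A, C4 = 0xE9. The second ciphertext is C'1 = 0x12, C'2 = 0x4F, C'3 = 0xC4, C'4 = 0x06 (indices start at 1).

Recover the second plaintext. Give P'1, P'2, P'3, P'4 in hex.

P'1 = 0x78, P'2 = 0xF4, P'3 = 0xC8, P'4 = 0x5B

In OFB with a reused IV, both messages share the same keystream S_i, so C_i ⊕ C'_i = P_i ⊕ P'_i and thus P'_i = P_i ⊕ C_i ⊕ C'_i.
P'1: 0xB5 ⊕ 0xDF ⊕ 0x12 = 0x78.
P'2: 0xB8 ⊕ 0x03 ⊕ 0x4F = 0xF4.
P'3: 0x56 ⊕ 0x5A ⊕ 0xC4 = 0xC8.
P'4: 0xB4 ⊕ 0xE9 ⊕ 0x06 = 0x5B.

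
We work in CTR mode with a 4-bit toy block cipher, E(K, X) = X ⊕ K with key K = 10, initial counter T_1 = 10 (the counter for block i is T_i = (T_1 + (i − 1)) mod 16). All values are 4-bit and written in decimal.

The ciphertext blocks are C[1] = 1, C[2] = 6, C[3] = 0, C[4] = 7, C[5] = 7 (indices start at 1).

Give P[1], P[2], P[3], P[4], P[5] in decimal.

CTR decryption: S_i = E(K, T_i) where T_i is the counter for block i; P_i = C_i ⊕ S_i.
P[1]: T = 10, S = E(K, T) = 0; 1 ⊕ 0 = 1.
P[2]: T = 11, S = E(K, T) = 1; 6 ⊕ 1 = 7.
P[3]: T = 12, S = E(K, T) = 6; 0 ⊕ 6 = 6.
P[4]: T = 13, S = E(K, T) = 7; 7 ⊕ 7 = 0.
P[5]: T = 14, S = E(K, T) = 4; 7 ⊕ 4 = 3.

P[1] = 1, P[2] = 7, P[3] = 6, P[4] = 0, P[5] = 3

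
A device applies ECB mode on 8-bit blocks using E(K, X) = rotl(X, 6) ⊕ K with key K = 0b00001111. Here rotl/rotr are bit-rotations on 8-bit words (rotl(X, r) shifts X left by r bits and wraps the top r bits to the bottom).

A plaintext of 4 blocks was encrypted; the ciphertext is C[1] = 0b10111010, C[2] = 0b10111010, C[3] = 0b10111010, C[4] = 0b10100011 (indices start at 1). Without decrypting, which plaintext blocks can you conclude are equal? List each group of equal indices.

ECB encrypts each block independently with the same key, so equal ciphertext blocks imply equal plaintext blocks.
C[1] = C[2] = C[3] = 0b10111010, so P[1] = P[2] = P[3].

P[1] = P[2] = P[3]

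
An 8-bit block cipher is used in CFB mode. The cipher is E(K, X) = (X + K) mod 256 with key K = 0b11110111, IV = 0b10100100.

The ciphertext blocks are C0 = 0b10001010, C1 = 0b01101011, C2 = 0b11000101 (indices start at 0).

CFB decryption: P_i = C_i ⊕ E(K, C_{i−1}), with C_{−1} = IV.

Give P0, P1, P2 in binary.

P0: E(K, 0b10100100) = 0b10011011; 0b10001010 ⊕ 0b10011011 = 0b00010001.
P1: E(K, 0b10001010) = 0b10000001; 0b01101011 ⊕ 0b10000001 = 0b11101010.
P2: E(K, 0b01101011) = 0b01100010; 0b11000101 ⊕ 0b01100010 = 0b10100111.

P0 = 0b00010001, P1 = 0b11101010, P2 = 0b10100111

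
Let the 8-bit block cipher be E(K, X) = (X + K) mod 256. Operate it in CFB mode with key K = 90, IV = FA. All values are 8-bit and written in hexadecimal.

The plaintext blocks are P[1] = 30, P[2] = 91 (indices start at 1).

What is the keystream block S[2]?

4A

CFB encryption: C_i = P_i ⊕ E(K, C_{i−1}), with C_{0} = IV.
C[1]: E(K, FA) = 8A; 30 ⊕ 8A = BA.
C[2]: E(K, BA) = 4A; 91 ⊕ 4A = DB.
So S[2] = 4A.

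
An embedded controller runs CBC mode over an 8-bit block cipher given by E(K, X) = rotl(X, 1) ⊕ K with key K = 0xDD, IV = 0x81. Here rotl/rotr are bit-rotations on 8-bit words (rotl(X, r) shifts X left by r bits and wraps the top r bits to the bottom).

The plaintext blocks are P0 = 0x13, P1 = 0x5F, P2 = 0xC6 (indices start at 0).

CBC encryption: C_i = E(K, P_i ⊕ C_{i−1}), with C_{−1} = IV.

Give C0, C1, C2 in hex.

C0: P0 ⊕ 0x81 = 0x92; E(K, 0x92) = 0xF8.
C1: P1 ⊕ 0xF8 = 0xA7; E(K, 0xA7) = 0x92.
C2: P2 ⊕ 0x92 = 0x54; E(K, 0x54) = 0x75.

C0 = 0xF8, C1 = 0x92, C2 = 0x75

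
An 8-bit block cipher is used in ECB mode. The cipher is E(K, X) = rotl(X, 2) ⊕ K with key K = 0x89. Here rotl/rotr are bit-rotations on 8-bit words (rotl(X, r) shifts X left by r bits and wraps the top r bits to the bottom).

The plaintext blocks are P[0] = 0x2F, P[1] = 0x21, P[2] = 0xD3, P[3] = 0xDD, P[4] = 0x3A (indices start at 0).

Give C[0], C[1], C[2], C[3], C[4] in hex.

ECB encryption: C_i = E(K, P_i).
C[0]: E(K, 0x2F) = 0x35.
C[1]: E(K, 0x21) = 0x0D.
C[2]: E(K, 0xD3) = 0xC6.
C[3]: E(K, 0xDD) = 0xFE.
C[4]: E(K, 0x3A) = 0x61.

C[0] = 0x35, C[1] = 0x0D, C[2] = 0xC6, C[3] = 0xFE, C[4] = 0x61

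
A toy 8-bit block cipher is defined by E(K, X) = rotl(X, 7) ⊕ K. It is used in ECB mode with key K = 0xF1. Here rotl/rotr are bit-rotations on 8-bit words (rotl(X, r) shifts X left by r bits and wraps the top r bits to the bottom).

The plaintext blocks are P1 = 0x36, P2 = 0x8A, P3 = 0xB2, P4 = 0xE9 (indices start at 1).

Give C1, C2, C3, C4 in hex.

ECB encryption: C_i = E(K, P_i).
C1: E(K, 0x36) = 0xEA.
C2: E(K, 0x8A) = 0xB4.
C3: E(K, 0xB2) = 0xA8.
C4: E(K, 0xE9) = 0x05.

C1 = 0xEA, C2 = 0xB4, C3 = 0xA8, C4 = 0x05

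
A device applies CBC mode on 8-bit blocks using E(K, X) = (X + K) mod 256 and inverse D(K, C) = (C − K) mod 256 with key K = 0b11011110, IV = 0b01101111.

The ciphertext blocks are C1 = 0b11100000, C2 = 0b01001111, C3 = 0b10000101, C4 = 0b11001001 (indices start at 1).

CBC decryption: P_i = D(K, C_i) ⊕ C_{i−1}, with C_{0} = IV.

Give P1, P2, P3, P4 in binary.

P1: D(K, 0b11100000) = 0b00000010; 0b00000010 ⊕ 0b01101111 = 0b01101101.
P2: D(K, 0b01001111) = 0b01110001; 0b01110001 ⊕ 0b11100000 = 0b10010001.
P3: D(K, 0b10000101) = 0b10100111; 0b10100111 ⊕ 0b01001111 = 0b11101000.
P4: D(K, 0b11001001) = 0b11101011; 0b11101011 ⊕ 0b10000101 = 0b01101110.

P1 = 0b01101101, P2 = 0b10010001, P3 = 0b11101000, P4 = 0b01101110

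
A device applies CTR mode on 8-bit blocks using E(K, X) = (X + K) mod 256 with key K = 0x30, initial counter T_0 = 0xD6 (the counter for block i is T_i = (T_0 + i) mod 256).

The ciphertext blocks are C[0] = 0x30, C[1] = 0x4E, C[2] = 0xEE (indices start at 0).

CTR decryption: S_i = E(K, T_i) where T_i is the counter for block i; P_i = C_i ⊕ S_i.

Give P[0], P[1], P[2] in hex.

P[0]: T = 0xD6, S = E(K, T) = 0x06; 0x30 ⊕ 0x06 = 0x36.
P[1]: T = 0xD7, S = E(K, T) = 0x07; 0x4E ⊕ 0x07 = 0x49.
P[2]: T = 0xD8, S = E(K, T) = 0x08; 0xEE ⊕ 0x08 = 0xE6.

P[0] = 0x36, P[1] = 0x49, P[2] = 0xE6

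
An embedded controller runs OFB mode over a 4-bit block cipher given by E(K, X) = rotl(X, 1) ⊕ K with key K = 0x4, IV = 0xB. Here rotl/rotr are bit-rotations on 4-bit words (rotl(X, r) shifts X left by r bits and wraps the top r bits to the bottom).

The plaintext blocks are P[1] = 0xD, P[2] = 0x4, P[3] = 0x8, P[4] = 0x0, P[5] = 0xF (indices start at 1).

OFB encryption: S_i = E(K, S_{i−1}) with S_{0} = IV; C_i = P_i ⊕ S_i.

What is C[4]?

C[1]: S = E(K, 0xB) = 0x3; 0xD ⊕ 0x3 = 0xE.
C[2]: S = E(K, 0x3) = 0x2; 0x4 ⊕ 0x2 = 0x6.
C[3]: S = E(K, 0x2) = 0x0; 0x8 ⊕ 0x0 = 0x8.
C[4]: S = E(K, 0x0) = 0x4; 0x0 ⊕ 0x4 = 0x4.

C[4] = 0x4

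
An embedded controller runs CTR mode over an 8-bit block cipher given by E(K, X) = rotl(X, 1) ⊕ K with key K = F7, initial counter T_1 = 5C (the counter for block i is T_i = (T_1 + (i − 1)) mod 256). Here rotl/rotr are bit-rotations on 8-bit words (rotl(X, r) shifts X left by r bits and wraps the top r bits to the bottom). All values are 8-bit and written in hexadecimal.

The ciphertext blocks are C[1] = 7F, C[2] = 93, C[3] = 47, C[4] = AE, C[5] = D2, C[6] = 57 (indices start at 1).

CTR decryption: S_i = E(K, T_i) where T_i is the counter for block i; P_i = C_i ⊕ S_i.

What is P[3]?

P[3]: T = 5E, S = E(K, T) = 4B; 47 ⊕ 4B = 0C.

P[3] = 0C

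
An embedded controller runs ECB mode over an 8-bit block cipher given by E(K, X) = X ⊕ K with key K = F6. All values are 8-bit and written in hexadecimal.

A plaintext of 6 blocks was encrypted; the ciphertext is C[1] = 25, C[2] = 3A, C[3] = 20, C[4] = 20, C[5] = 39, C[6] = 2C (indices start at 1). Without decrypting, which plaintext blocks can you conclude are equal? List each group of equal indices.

ECB encrypts each block independently with the same key, so equal ciphertext blocks imply equal plaintext blocks.
C[3] = C[4] = 20, so P[3] = P[4].

P[3] = P[4]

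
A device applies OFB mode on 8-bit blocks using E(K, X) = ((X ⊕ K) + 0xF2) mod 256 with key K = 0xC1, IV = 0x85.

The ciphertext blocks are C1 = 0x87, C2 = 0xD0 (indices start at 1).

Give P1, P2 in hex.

P1 = 0xB1, P2 = 0x39

OFB decryption: S_i = E(K, S_{i−1}) with S_{0} = IV; P_i = C_i ⊕ S_i.
P1: S = E(K, 0x85) = 0x36; 0x87 ⊕ 0x36 = 0xB1.
P2: S = E(K, 0x36) = 0xE9; 0xD0 ⊕ 0xE9 = 0x39.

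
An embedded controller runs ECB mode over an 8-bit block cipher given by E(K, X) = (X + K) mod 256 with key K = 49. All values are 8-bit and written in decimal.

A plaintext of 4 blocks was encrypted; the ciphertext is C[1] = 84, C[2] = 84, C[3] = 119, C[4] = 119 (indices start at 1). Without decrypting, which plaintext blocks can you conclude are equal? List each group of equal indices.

ECB encrypts each block independently with the same key, so equal ciphertext blocks imply equal plaintext blocks.
C[1] = C[2] = 84, so P[1] = P[2].
C[3] = C[4] = 119, so P[3] = P[4].

P[1] = P[2]; P[3] = P[4]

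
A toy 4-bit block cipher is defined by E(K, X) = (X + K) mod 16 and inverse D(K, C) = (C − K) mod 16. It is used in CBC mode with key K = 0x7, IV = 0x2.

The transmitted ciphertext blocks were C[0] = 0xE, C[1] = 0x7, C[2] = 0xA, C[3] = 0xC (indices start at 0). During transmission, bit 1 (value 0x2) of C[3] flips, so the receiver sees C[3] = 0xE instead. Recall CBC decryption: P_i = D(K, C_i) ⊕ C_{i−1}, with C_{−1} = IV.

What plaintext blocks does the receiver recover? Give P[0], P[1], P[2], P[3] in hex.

P[0] = 0x5, P[1] = 0xE, P[2] = 0x4, P[3] = 0xD

Only C[3] changed, to 0xE. In CBC, a change in C_i garbles P_i and flips the same bit in P_{i+1}. Decrypting the received ciphertext:
P[0]: D(K, 0xE) = 0x7; 0x7 ⊕ 0x2 = 0x5.
P[1]: D(K, 0x7) = 0x0; 0x0 ⊕ 0xE = 0xE.
P[2]: D(K, 0xA) = 0x3; 0x3 ⊕ 0x7 = 0x4.
P[3]: D(K, 0xE) = 0x7; 0x7 ⊕ 0xA = 0xD.
Blocks that differ from the original plaintext: P[3].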